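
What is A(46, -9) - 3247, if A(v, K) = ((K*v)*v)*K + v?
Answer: 168195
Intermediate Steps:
A(v, K) = v + K**2*v**2 (A(v, K) = (K*v**2)*K + v = K**2*v**2 + v = v + K**2*v**2)
A(46, -9) - 3247 = 46*(1 + 46*(-9)**2) - 3247 = 46*(1 + 46*81) - 3247 = 46*(1 + 3726) - 3247 = 46*3727 - 3247 = 171442 - 3247 = 168195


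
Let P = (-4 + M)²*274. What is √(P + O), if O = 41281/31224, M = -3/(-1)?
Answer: √67105504542/15612 ≈ 16.593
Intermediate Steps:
M = 3 (M = -3*(-1) = 3)
P = 274 (P = (-4 + 3)²*274 = (-1)²*274 = 1*274 = 274)
O = 41281/31224 (O = 41281*(1/31224) = 41281/31224 ≈ 1.3221)
√(P + O) = √(274 + 41281/31224) = √(8596657/31224) = √67105504542/15612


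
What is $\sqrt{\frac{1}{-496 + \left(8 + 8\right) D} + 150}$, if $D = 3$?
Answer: $\frac{\sqrt{470393}}{56} \approx 12.247$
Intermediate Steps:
$\sqrt{\frac{1}{-496 + \left(8 + 8\right) D} + 150} = \sqrt{\frac{1}{-496 + \left(8 + 8\right) 3} + 150} = \sqrt{\frac{1}{-496 + 16 \cdot 3} + 150} = \sqrt{\frac{1}{-496 + 48} + 150} = \sqrt{\frac{1}{-448} + 150} = \sqrt{- \frac{1}{448} + 150} = \sqrt{\frac{67199}{448}} = \frac{\sqrt{470393}}{56}$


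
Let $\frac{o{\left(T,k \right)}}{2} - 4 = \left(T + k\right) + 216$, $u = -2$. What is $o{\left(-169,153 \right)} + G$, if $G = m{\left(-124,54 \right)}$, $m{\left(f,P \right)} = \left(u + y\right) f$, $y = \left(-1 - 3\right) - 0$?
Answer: $1152$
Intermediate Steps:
$y = -4$ ($y = -4 + 0 = -4$)
$o{\left(T,k \right)} = 440 + 2 T + 2 k$ ($o{\left(T,k \right)} = 8 + 2 \left(\left(T + k\right) + 216\right) = 8 + 2 \left(216 + T + k\right) = 8 + \left(432 + 2 T + 2 k\right) = 440 + 2 T + 2 k$)
$m{\left(f,P \right)} = - 6 f$ ($m{\left(f,P \right)} = \left(-2 - 4\right) f = - 6 f$)
$G = 744$ ($G = \left(-6\right) \left(-124\right) = 744$)
$o{\left(-169,153 \right)} + G = \left(440 + 2 \left(-169\right) + 2 \cdot 153\right) + 744 = \left(440 - 338 + 306\right) + 744 = 408 + 744 = 1152$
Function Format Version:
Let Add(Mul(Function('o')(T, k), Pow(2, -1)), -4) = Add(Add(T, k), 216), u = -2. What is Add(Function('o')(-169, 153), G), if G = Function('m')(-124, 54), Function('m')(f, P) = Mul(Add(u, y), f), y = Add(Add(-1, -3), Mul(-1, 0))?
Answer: 1152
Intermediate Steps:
y = -4 (y = Add(-4, 0) = -4)
Function('o')(T, k) = Add(440, Mul(2, T), Mul(2, k)) (Function('o')(T, k) = Add(8, Mul(2, Add(Add(T, k), 216))) = Add(8, Mul(2, Add(216, T, k))) = Add(8, Add(432, Mul(2, T), Mul(2, k))) = Add(440, Mul(2, T), Mul(2, k)))
Function('m')(f, P) = Mul(-6, f) (Function('m')(f, P) = Mul(Add(-2, -4), f) = Mul(-6, f))
G = 744 (G = Mul(-6, -124) = 744)
Add(Function('o')(-169, 153), G) = Add(Add(440, Mul(2, -169), Mul(2, 153)), 744) = Add(Add(440, -338, 306), 744) = Add(408, 744) = 1152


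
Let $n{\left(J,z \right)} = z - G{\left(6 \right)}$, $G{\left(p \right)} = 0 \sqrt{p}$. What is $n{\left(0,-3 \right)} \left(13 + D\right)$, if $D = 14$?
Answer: $-81$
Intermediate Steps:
$G{\left(p \right)} = 0$
$n{\left(J,z \right)} = z$ ($n{\left(J,z \right)} = z - 0 = z + 0 = z$)
$n{\left(0,-3 \right)} \left(13 + D\right) = - 3 \left(13 + 14\right) = \left(-3\right) 27 = -81$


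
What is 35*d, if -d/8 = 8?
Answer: -2240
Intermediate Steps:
d = -64 (d = -8*8 = -64)
35*d = 35*(-64) = -2240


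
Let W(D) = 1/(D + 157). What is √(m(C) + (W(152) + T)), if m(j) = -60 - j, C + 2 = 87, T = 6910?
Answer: √645929274/309 ≈ 82.250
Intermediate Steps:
W(D) = 1/(157 + D)
C = 85 (C = -2 + 87 = 85)
√(m(C) + (W(152) + T)) = √((-60 - 1*85) + (1/(157 + 152) + 6910)) = √((-60 - 85) + (1/309 + 6910)) = √(-145 + (1/309 + 6910)) = √(-145 + 2135191/309) = √(2090386/309) = √645929274/309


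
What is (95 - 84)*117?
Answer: 1287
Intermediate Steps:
(95 - 84)*117 = 11*117 = 1287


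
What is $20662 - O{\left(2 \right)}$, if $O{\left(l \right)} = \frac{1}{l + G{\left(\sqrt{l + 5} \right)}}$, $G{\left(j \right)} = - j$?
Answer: $\frac{61988}{3} + \frac{\sqrt{7}}{3} \approx 20664.0$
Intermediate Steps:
$O{\left(l \right)} = \frac{1}{l - \sqrt{5 + l}}$ ($O{\left(l \right)} = \frac{1}{l - \sqrt{l + 5}} = \frac{1}{l - \sqrt{5 + l}}$)
$20662 - O{\left(2 \right)} = 20662 - \frac{1}{2 - \sqrt{5 + 2}} = 20662 - \frac{1}{2 - \sqrt{7}}$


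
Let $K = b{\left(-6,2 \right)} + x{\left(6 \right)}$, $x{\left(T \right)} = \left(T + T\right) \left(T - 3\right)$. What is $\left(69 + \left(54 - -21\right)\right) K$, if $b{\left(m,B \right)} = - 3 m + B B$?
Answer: $8352$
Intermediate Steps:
$x{\left(T \right)} = 2 T \left(-3 + T\right)$
$b{\left(m,B \right)} = B^{2} - 3 m$ ($b{\left(m,B \right)} = - 3 m + B^{2} = B^{2} - 3 m$)
$K = 58$ ($K = \left(2^{2} - -18\right) + 2 \cdot 6 \left(-3 + 6\right) = \left(4 + 18\right) + 2 \cdot 6 \cdot 3 = 22 + 36 = 58$)
$\left(69 + \left(54 - -21\right)\right) K = \left(69 + \left(54 - -21\right)\right) 58 = \left(69 + \left(54 + 21\right)\right) 58 = \left(69 + 75\right) 58 = 144 \cdot 58 = 8352$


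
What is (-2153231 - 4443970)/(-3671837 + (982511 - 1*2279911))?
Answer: 507477/382249 ≈ 1.3276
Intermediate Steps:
(-2153231 - 4443970)/(-3671837 + (982511 - 1*2279911)) = -6597201/(-3671837 + (982511 - 2279911)) = -6597201/(-3671837 - 1297400) = -6597201/(-4969237) = -6597201*(-1/4969237) = 507477/382249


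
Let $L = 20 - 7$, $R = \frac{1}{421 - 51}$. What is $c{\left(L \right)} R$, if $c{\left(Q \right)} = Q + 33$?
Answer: $\frac{23}{185} \approx 0.12432$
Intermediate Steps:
$R = \frac{1}{370} \approx 0.0027027$
$L = 13$ ($L = 20 - 7 = 13$)
$c{\left(Q \right)} = 33 + Q$
$c{\left(L \right)} R = \left(33 + 13\right) \frac{1}{370} = 46 \cdot \frac{1}{370} = \frac{23}{185}$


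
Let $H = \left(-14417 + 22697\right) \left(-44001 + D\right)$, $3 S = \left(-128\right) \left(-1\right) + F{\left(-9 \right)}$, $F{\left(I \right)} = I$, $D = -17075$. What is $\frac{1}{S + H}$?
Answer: $- \frac{3}{1517127721} \approx -1.9774 \cdot 10^{-9}$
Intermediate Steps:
$S = \frac{119}{3}$ ($S = \frac{\left(-128\right) \left(-1\right) - 9}{3} = \frac{128 - 9}{3} = \frac{1}{3} \cdot 119 = \frac{119}{3} \approx 39.667$)
$H = -505709280$ ($H = \left(-14417 + 22697\right) \left(-44001 - 17075\right) = 8280 \left(-61076\right) = -505709280$)
$\frac{1}{S + H} = \frac{1}{\frac{119}{3} - 505709280} = \frac{1}{- \frac{1517127721}{3}} = - \frac{3}{1517127721}$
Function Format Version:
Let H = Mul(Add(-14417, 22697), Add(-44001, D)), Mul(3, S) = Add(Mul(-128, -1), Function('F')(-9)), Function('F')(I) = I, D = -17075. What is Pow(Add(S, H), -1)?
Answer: Rational(-3, 1517127721) ≈ -1.9774e-9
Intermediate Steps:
S = Rational(119, 3) (S = Mul(Rational(1, 3), Add(Mul(-128, -1), -9)) = Mul(Rational(1, 3), Add(128, -9)) = Mul(Rational(1, 3), 119) = Rational(119, 3) ≈ 39.667)
H = -505709280 (H = Mul(Add(-14417, 22697), Add(-44001, -17075)) = Mul(8280, -61076) = -505709280)
Pow(Add(S, H), -1) = Pow(Add(Rational(119, 3), -505709280), -1) = Pow(Rational(-1517127721, 3), -1) = Rational(-3, 1517127721)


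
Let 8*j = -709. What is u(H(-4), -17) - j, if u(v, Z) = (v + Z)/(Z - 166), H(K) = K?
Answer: 43305/488 ≈ 88.740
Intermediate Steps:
u(v, Z) = (Z + v)/(-166 + Z)
j = -709/8 (j = (1/8)*(-709) = -709/8 ≈ -88.625)
u(H(-4), -17) - j = (-17 - 4)/(-166 - 17) - 1*(-709/8) = -21/(-183) + 709/8 = -1/183*(-21) + 709/8 = 7/61 + 709/8 = 43305/488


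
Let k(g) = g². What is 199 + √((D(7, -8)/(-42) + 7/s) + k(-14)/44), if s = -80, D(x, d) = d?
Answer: 199 + √97277565/4620 ≈ 201.13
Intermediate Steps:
199 + √((D(7, -8)/(-42) + 7/s) + k(-14)/44) = 199 + √((-8/(-42) + 7/(-80)) + (-14)²/44) = 199 + √((-8*(-1/42) + 7*(-1/80)) + 196*(1/44)) = 199 + √((4/21 - 7/80) + 49/11) = 199 + √(173/1680 + 49/11) = 199 + √(84223/18480) = 199 + √97277565/4620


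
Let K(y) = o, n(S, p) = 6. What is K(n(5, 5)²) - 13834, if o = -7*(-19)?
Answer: -13701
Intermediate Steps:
o = 133
K(y) = 133
K(n(5, 5)²) - 13834 = 133 - 13834 = -13701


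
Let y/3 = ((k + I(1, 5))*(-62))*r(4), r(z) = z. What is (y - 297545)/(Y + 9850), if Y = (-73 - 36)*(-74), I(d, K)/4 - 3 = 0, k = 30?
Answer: -328793/17916 ≈ -18.352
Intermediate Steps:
I(d, K) = 12 (I(d, K) = 12 + 4*0 = 12 + 0 = 12)
Y = 8066 (Y = -109*(-74) = 8066)
y = -31248 (y = 3*(((30 + 12)*(-62))*4) = 3*((42*(-62))*4) = 3*(-2604*4) = 3*(-10416) = -31248)
(y - 297545)/(Y + 9850) = (-31248 - 297545)/(8066 + 9850) = -328793/17916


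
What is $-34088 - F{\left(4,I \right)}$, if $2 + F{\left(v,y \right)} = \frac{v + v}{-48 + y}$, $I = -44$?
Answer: $- \frac{783976}{23} \approx -34086.0$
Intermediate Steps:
$F{\left(v,y \right)} = -2 + \frac{2 v}{-48 + y}$ ($F{\left(v,y \right)} = -2 + \frac{v + v}{-48 + y} = -2 + \frac{2 v}{-48 + y}$)
$-34088 - F{\left(4,I \right)} = -34088 - \frac{2 \left(48 + 4 - -44\right)}{-48 - 44} = -34088 - \frac{2 \left(48 + 4 + 44\right)}{-92} = -34088 - 2 \left(- \frac{1}{92}\right) 96 = -34088 - - \frac{48}{23} = -34088 + \frac{48}{23} = - \frac{783976}{23}$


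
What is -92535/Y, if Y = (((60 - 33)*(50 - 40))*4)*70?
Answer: -6169/5040 ≈ -1.2240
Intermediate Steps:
Y = 75600 (Y = ((27*10)*4)*70 = (270*4)*70 = 1080*70 = 75600)
-92535/Y = -92535/75600 = -92535*1/75600 = -6169/5040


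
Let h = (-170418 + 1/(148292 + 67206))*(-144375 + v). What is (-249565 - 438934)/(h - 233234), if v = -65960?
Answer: -148370157502/7724447540054073 ≈ -1.9208e-5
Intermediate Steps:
h = 7724497801514605/215498 (h = (-170418 + 1/(148292 + 67206))*(-144375 - 65960) = (-170418 + 1/215498)*(-210335) = -36724738163/215498*(-210335) = 7724497801514605/215498 ≈ 3.5845e+10)
(-249565 - 438934)/(h - 233234) = (-249565 - 438934)/(7724497801514605/215498 - 233234) = -688499/7724447540054073/215498 = -688499*215498/7724447540054073 = -148370157502/7724447540054073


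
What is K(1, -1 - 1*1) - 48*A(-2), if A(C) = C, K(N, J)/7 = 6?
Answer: 138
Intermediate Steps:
K(N, J) = 42 (K(N, J) = 7*6 = 42)
K(1, -1 - 1*1) - 48*A(-2) = 42 - 48*(-2) = 42 + 96 = 138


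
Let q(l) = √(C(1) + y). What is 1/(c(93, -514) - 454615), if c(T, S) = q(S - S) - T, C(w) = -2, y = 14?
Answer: -113677/51689841313 - √3/103379682626 ≈ -2.1992e-6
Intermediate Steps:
q(l) = 2*√3 (q(l) = √(-2 + 14) = √12 = 2*√3)
c(T, S) = -T + 2*√3 (c(T, S) = 2*√3 - T = -T + 2*√3)
1/(c(93, -514) - 454615) = 1/((-1*93 + 2*√3) - 454615) = 1/((-93 + 2*√3) - 454615) = 1/(-454708 + 2*√3)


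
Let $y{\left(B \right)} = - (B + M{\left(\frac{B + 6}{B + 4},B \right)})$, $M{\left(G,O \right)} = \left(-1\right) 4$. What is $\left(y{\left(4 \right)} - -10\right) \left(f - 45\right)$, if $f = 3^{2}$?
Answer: $-360$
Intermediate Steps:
$M{\left(G,O \right)} = -4$
$y{\left(B \right)} = 4 - B$ ($y{\left(B \right)} = - (B - 4) = - (-4 + B) = 4 - B$)
$f = 9$
$\left(y{\left(4 \right)} - -10\right) \left(f - 45\right) = \left(\left(4 - 4\right) - -10\right) \left(9 - 45\right) = \left(\left(4 - 4\right) + 10\right) \left(-36\right) = \left(0 + 10\right) \left(-36\right) = 10 \left(-36\right) = -360$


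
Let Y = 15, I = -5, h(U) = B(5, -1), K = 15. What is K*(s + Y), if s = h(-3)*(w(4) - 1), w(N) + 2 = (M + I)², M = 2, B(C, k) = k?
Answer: 135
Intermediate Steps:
h(U) = -1
w(N) = 7 (w(N) = -2 + (2 - 5)² = -2 + (-3)² = -2 + 9 = 7)
s = -6 (s = -(7 - 1) = -1*6 = -6)
K*(s + Y) = 15*(-6 + 15) = 15*9 = 135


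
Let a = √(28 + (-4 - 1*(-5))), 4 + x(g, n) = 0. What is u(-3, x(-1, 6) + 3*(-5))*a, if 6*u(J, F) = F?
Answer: -19*√29/6 ≈ -17.053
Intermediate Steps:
x(g, n) = -4 (x(g, n) = -4 + 0 = -4)
u(J, F) = F/6
a = √29 (a = √(28 + (-4 + 5)) = √(28 + 1) = √29 ≈ 5.3852)
u(-3, x(-1, 6) + 3*(-5))*a = ((-4 + 3*(-5))/6)*√29 = ((-4 - 15)/6)*√29 = ((⅙)*(-19))*√29 = -19*√29/6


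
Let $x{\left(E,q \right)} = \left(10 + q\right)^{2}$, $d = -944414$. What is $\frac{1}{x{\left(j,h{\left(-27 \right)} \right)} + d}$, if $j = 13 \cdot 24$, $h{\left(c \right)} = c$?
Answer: $- \frac{1}{944125} \approx -1.0592 \cdot 10^{-6}$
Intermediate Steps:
$j = 312$
$\frac{1}{x{\left(j,h{\left(-27 \right)} \right)} + d} = \frac{1}{\left(10 - 27\right)^{2} - 944414} = \frac{1}{\left(-17\right)^{2} - 944414} = \frac{1}{289 - 944414} = \frac{1}{-944125} = - \frac{1}{944125}$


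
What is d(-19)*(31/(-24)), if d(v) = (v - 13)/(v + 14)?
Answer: -124/15 ≈ -8.2667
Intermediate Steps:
d(v) = (-13 + v)/(14 + v)
d(-19)*(31/(-24)) = ((-13 - 19)/(14 - 19))*(31/(-24)) = (-32/(-5))*(31*(-1/24)) = -⅕*(-32)*(-31/24) = (32/5)*(-31/24) = -124/15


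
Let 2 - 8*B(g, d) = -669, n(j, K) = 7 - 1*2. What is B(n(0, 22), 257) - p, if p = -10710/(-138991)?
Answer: 93177281/1111928 ≈ 83.798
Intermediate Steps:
n(j, K) = 5 (n(j, K) = 7 - 2 = 5)
B(g, d) = 671/8 (B(g, d) = 1/4 - 1/8*(-669) = 1/4 + 669/8 = 671/8)
p = 10710/138991 (p = -10710*(-1/138991) = 10710/138991 ≈ 0.077055)
B(n(0, 22), 257) - p = 671/8 - 1*10710/138991 = 671/8 - 10710/138991 = 93177281/1111928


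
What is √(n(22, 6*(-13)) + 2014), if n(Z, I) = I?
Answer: 44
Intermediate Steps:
√(n(22, 6*(-13)) + 2014) = √(6*(-13) + 2014) = √(-78 + 2014) = √1936 = 44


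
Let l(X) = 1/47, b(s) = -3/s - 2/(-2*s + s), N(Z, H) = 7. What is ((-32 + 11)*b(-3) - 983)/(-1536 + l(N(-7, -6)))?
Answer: 46530/72191 ≈ 0.64454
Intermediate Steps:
b(s) = -1/s (b(s) = -3/s - 2*(-1/s) = -3/s - (-2)/s = -3/s + 2/s = -1/s)
l(X) = 1/47
((-32 + 11)*b(-3) - 983)/(-1536 + l(N(-7, -6))) = ((-32 + 11)*(-1/(-3)) - 983)/(-1536 + 1/47) = (-(-21)*(-1)/3 - 983)/(-72191/47) = (-21*⅓ - 983)*(-47/72191) = (-7 - 983)*(-47/72191) = -990*(-47/72191) = 46530/72191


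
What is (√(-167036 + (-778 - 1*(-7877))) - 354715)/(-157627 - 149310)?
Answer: 354715/306937 - I*√159937/306937 ≈ 1.1557 - 0.0013029*I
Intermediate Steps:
(√(-167036 + (-778 - 1*(-7877))) - 354715)/(-157627 - 149310) = (√(-167036 + (-778 + 7877)) - 354715)/(-306937) = (√(-167036 + 7099) - 354715)*(-1/306937) = (√(-159937) - 354715)*(-1/306937) = (I*√159937 - 354715)*(-1/306937) = (-354715 + I*√159937)*(-1/306937) = 354715/306937 - I*√159937/306937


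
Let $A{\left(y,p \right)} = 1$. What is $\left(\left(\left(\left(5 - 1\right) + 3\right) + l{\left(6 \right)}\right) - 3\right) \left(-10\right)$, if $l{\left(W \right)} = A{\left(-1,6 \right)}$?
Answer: $-50$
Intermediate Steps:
$l{\left(W \right)} = 1$
$\left(\left(\left(\left(5 - 1\right) + 3\right) + l{\left(6 \right)}\right) - 3\right) \left(-10\right) = \left(\left(\left(\left(5 - 1\right) + 3\right) + 1\right) - 3\right) \left(-10\right) = \left(\left(\left(4 + 3\right) + 1\right) - 3\right) \left(-10\right) = \left(\left(7 + 1\right) - 3\right) \left(-10\right) = \left(8 - 3\right) \left(-10\right) = 5 \left(-10\right) = -50$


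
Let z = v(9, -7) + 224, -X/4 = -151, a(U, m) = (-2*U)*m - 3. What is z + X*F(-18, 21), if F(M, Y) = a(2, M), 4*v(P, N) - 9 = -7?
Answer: 83801/2 ≈ 41901.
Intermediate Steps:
v(P, N) = 1/2 (v(P, N) = 9/4 + (1/4)*(-7) = 9/4 - 7/4 = 1/2)
a(U, m) = -3 - 2*U*m (a(U, m) = -2*U*m - 3 = -3 - 2*U*m)
F(M, Y) = -3 - 4*M (F(M, Y) = -3 - 2*2*M = -3 - 4*M)
X = 604 (X = -4*(-151) = 604)
z = 449/2 (z = 1/2 + 224 = 449/2 ≈ 224.50)
z + X*F(-18, 21) = 449/2 + 604*(-3 - 4*(-18)) = 449/2 + 604*(-3 + 72) = 449/2 + 604*69 = 449/2 + 41676 = 83801/2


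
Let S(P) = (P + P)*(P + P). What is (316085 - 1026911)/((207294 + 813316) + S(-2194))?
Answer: -355413/10137577 ≈ -0.035059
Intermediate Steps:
S(P) = 4*P² (S(P) = (2*P)*(2*P) = 4*P²)
(316085 - 1026911)/((207294 + 813316) + S(-2194)) = (316085 - 1026911)/((207294 + 813316) + 4*(-2194)²) = -710826/(1020610 + 4*4813636) = -710826/(1020610 + 19254544) = -710826/20275154 = -710826*1/20275154 = -355413/10137577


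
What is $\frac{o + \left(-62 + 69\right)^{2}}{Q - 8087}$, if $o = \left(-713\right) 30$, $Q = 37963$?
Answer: $- \frac{21341}{29876} \approx -0.71432$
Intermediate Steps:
$o = -21390$
$\frac{o + \left(-62 + 69\right)^{2}}{Q - 8087} = \frac{-21390 + \left(-62 + 69\right)^{2}}{37963 - 8087} = \frac{-21390 + 7^{2}}{29876} = \left(-21390 + 49\right) \frac{1}{29876} = \left(-21341\right) \frac{1}{29876} = - \frac{21341}{29876}$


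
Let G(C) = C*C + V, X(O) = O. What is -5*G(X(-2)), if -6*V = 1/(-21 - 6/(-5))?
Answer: -11905/594 ≈ -20.042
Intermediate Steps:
V = 5/594 (V = -1/(6*(-21 - 6/(-5))) = -1/(6*(-21 - 6*(-1/5))) = -1/(6*(-21 + 6/5)) = -1/(6*(-99/5)) = -1/6*(-5/99) = 5/594 ≈ 0.0084175)
G(C) = 5/594 + C**2 (G(C) = C*C + 5/594 = C**2 + 5/594 = 5/594 + C**2)
-5*G(X(-2)) = -5*(5/594 + (-2)**2) = -5*(5/594 + 4) = -5*2381/594 = -11905/594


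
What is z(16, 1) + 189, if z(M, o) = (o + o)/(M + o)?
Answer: 3215/17 ≈ 189.12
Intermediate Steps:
z(M, o) = 2*o/(M + o) (z(M, o) = (2*o)/(M + o) = 2*o/(M + o))
z(16, 1) + 189 = 2*1/(16 + 1) + 189 = 2*1/17 + 189 = 2*1*(1/17) + 189 = 2/17 + 189 = 3215/17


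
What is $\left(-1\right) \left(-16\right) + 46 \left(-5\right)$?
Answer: $-214$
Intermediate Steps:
$\left(-1\right) \left(-16\right) + 46 \left(-5\right) = 16 - 230 = -214$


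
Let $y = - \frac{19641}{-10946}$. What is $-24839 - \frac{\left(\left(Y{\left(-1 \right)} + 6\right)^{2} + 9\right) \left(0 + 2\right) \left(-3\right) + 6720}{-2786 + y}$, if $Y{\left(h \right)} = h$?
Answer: $- \frac{756919928549}{30475915} \approx -24837.0$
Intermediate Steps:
$y = \frac{19641}{10946}$ ($y = - \frac{19641 \left(-1\right)}{10946} = \left(-1\right) \left(- \frac{19641}{10946}\right) = \frac{19641}{10946} \approx 1.7944$)
$-24839 - \frac{\left(\left(Y{\left(-1 \right)} + 6\right)^{2} + 9\right) \left(0 + 2\right) \left(-3\right) + 6720}{-2786 + y} = -24839 - \frac{\left(\left(-1 + 6\right)^{2} + 9\right) \left(0 + 2\right) \left(-3\right) + 6720}{-2786 + \frac{19641}{10946}} = -24839 - \frac{\left(5^{2} + 9\right) 2 \left(-3\right) + 6720}{- \frac{30475915}{10946}} = -24839 - \left(\left(25 + 9\right) \left(-6\right) + 6720\right) \left(- \frac{10946}{30475915}\right) = -24839 - \left(34 \left(-6\right) + 6720\right) \left(- \frac{10946}{30475915}\right) = -24839 - \left(-204 + 6720\right) \left(- \frac{10946}{30475915}\right) = -24839 - 6516 \left(- \frac{10946}{30475915}\right) = -24839 - - \frac{71324136}{30475915} = -24839 + \frac{71324136}{30475915} = - \frac{756919928549}{30475915}$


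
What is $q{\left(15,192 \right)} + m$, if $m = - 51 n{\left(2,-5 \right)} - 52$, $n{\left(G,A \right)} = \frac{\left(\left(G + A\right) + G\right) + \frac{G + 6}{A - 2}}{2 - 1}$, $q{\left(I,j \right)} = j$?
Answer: $\frac{1745}{7} \approx 249.29$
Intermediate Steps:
$n{\left(G,A \right)} = A + 2 G + \frac{6 + G}{-2 + A}$ ($n{\left(G,A \right)} = \frac{\left(\left(A + G\right) + G\right) + \frac{6 + G}{-2 + A}}{1} = \left(\left(A + 2 G\right) + \frac{6 + G}{-2 + A}\right) 1 = \left(A + 2 G + \frac{6 + G}{-2 + A}\right) 1 = A + 2 G + \frac{6 + G}{-2 + A}$)
$m = \frac{401}{7}$ ($m = - 51 \frac{6 + \left(-5\right)^{2} - 6 - -10 + 2 \left(-5\right) 2}{-2 - 5} - 52 = - 51 \frac{6 + 25 - 6 + 10 - 20}{-7} - 52 = - 51 \left(\left(- \frac{1}{7}\right) 15\right) - 52 = \left(-51\right) \left(- \frac{15}{7}\right) - 52 = \frac{765}{7} - 52 = \frac{401}{7} \approx 57.286$)
$q{\left(15,192 \right)} + m = 192 + \frac{401}{7} = \frac{1745}{7}$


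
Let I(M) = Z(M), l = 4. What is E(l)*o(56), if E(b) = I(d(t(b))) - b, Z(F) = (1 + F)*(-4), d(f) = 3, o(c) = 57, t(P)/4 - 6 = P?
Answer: -1140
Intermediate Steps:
t(P) = 24 + 4*P
Z(F) = -4 - 4*F
I(M) = -4 - 4*M
E(b) = -16 - b (E(b) = (-4 - 4*3) - b = (-4 - 12) - b = -16 - b)
E(l)*o(56) = (-16 - 1*4)*57 = (-16 - 4)*57 = -20*57 = -1140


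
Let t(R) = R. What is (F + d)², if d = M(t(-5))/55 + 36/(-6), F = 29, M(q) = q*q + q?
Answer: 66049/121 ≈ 545.86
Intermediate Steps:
M(q) = q + q² (M(q) = q² + q = q + q²)
d = -62/11 (d = -5*(1 - 5)/55 + 36/(-6) = -5*(-4)*(1/55) + 36*(-⅙) = 20*(1/55) - 6 = 4/11 - 6 = -62/11 ≈ -5.6364)
(F + d)² = (29 - 62/11)² = (257/11)² = 66049/121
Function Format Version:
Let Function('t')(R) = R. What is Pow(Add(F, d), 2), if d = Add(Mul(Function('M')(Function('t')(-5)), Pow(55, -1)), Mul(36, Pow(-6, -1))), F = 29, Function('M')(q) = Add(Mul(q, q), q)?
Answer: Rational(66049, 121) ≈ 545.86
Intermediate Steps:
Function('M')(q) = Add(q, Pow(q, 2)) (Function('M')(q) = Add(Pow(q, 2), q) = Add(q, Pow(q, 2)))
d = Rational(-62, 11) (d = Add(Mul(Mul(-5, Add(1, -5)), Pow(55, -1)), Mul(36, Pow(-6, -1))) = Add(Mul(Mul(-5, -4), Rational(1, 55)), Mul(36, Rational(-1, 6))) = Add(Mul(20, Rational(1, 55)), -6) = Add(Rational(4, 11), -6) = Rational(-62, 11) ≈ -5.6364)
Pow(Add(F, d), 2) = Pow(Add(29, Rational(-62, 11)), 2) = Pow(Rational(257, 11), 2) = Rational(66049, 121)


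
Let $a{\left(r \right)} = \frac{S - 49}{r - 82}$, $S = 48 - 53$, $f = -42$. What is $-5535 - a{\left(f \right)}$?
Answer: $- \frac{343197}{62} \approx -5535.4$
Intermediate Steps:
$S = -5$ ($S = 48 - 53 = -5$)
$a{\left(r \right)} = - \frac{54}{-82 + r}$ ($a{\left(r \right)} = \frac{-5 - 49}{r - 82} = - \frac{54}{-82 + r}$)
$-5535 - a{\left(f \right)} = -5535 - - \frac{54}{-82 - 42} = -5535 - - \frac{54}{-124} = -5535 - \left(-54\right) \left(- \frac{1}{124}\right) = -5535 - \frac{27}{62} = - \frac{343197}{62}$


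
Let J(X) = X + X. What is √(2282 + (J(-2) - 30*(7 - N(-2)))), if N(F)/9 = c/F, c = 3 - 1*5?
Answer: √2338 ≈ 48.353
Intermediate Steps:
c = -2 (c = 3 - 5 = -2)
J(X) = 2*X
N(F) = -18/F (N(F) = 9*(-2/F) = -18/F)
√(2282 + (J(-2) - 30*(7 - N(-2)))) = √(2282 + (2*(-2) - 30*(7 - (-18)/(-2)))) = √(2282 + (-4 - 30*(7 - (-18)*(-1)/2))) = √(2282 + (-4 - 30*(7 - 1*9))) = √(2282 + (-4 - 30*(7 - 9))) = √(2282 + (-4 - 30*(-2))) = √(2282 + (-4 + 60)) = √(2282 + 56) = √2338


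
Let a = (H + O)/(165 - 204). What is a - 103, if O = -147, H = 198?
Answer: -1356/13 ≈ -104.31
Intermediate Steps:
a = -17/13 (a = (198 - 147)/(165 - 204) = 51/(-39) = 51*(-1/39) = -17/13 ≈ -1.3077)
a - 103 = -17/13 - 103 = -1356/13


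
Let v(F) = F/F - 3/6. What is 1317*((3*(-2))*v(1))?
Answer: -3951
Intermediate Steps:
v(F) = ½ (v(F) = 1 - 3*⅙ = 1 - ½ = ½)
1317*((3*(-2))*v(1)) = 1317*((3*(-2))*(½)) = 1317*(-6*½) = 1317*(-3) = -3951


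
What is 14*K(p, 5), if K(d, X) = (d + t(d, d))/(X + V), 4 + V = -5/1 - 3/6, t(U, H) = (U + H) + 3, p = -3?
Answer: 56/3 ≈ 18.667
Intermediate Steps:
t(U, H) = 3 + H + U (t(U, H) = (H + U) + 3 = 3 + H + U)
V = -19/2 (V = -4 + (-5/1 - 3/6) = -4 + (-5*1 - 3*1/6) = -4 + (-5 - 1/2) = -4 - 11/2 = -19/2 ≈ -9.5000)
K(d, X) = (3 + 3*d)/(-19/2 + X) (K(d, X) = (d + (3 + d + d))/(X - 19/2) = (d + (3 + 2*d))/(-19/2 + X) = (3 + 3*d)/(-19/2 + X))
14*K(p, 5) = 14*(6*(1 - 3)/(-19 + 2*5)) = 14*(6*(-2)/(-19 + 10)) = 14*(6*(-2)/(-9)) = 14*(6*(-1/9)*(-2)) = 14*(4/3) = 56/3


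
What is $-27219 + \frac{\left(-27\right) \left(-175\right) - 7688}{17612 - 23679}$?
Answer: $- \frac{165134710}{6067} \approx -27219.0$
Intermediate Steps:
$-27219 + \frac{\left(-27\right) \left(-175\right) - 7688}{17612 - 23679} = -27219 + \frac{4725 - 7688}{-6067} = -27219 - - \frac{2963}{6067} = -27219 + \frac{2963}{6067} = - \frac{165134710}{6067}$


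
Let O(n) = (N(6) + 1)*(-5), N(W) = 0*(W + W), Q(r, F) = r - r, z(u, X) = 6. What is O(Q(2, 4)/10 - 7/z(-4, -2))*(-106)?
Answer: 530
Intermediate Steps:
Q(r, F) = 0
N(W) = 0 (N(W) = 0*(2*W) = 0)
O(n) = -5 (O(n) = (0 + 1)*(-5) = 1*(-5) = -5)
O(Q(2, 4)/10 - 7/z(-4, -2))*(-106) = -5*(-106) = 530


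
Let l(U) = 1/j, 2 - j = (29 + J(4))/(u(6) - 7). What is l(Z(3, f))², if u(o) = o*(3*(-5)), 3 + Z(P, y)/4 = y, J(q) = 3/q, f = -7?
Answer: 150544/801025 ≈ 0.18794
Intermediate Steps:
Z(P, y) = -12 + 4*y
u(o) = -15*o (u(o) = o*(-15) = -15*o)
j = 895/388 (j = 2 - (29 + 3/4)/(-15*6 - 7) = 2 - (29 + 3*(¼))/(-90 - 7) = 2 - (29 + ¾)/(-97) = 2 - 119*(-1)/(4*97) = 2 - 1*(-119/388) = 2 + 119/388 = 895/388 ≈ 2.3067)
l(U) = 388/895 (l(U) = 1/(895/388) = 388/895)
l(Z(3, f))² = (388/895)² = 150544/801025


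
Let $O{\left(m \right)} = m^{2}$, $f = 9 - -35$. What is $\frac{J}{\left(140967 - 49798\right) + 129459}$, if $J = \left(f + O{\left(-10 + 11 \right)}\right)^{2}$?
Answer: $\frac{2025}{220628} \approx 0.0091783$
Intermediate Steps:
$f = 44$ ($f = 9 + 35 = 44$)
$J = 2025$ ($J = \left(44 + \left(-10 + 11\right)^{2}\right)^{2} = \left(44 + 1^{2}\right)^{2} = \left(44 + 1\right)^{2} = 45^{2} = 2025$)
$\frac{J}{\left(140967 - 49798\right) + 129459} = \frac{2025}{\left(140967 - 49798\right) + 129459} = \frac{2025}{91169 + 129459} = \frac{2025}{220628}$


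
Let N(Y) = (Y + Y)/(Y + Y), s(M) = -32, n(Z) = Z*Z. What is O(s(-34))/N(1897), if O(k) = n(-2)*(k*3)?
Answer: -384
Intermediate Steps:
n(Z) = Z**2
N(Y) = 1 (N(Y) = (2*Y)/((2*Y)) = (2*Y)*(1/(2*Y)) = 1)
O(k) = 12*k (O(k) = (-2)**2*(k*3) = 4*(3*k) = 12*k)
O(s(-34))/N(1897) = (12*(-32))/1 = -384*1 = -384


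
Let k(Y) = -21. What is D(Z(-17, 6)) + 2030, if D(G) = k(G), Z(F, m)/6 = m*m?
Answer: 2009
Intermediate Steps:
Z(F, m) = 6*m**2 (Z(F, m) = 6*(m*m) = 6*m**2)
D(G) = -21
D(Z(-17, 6)) + 2030 = -21 + 2030 = 2009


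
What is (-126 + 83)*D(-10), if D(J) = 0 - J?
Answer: -430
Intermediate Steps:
D(J) = -J
(-126 + 83)*D(-10) = (-126 + 83)*(-1*(-10)) = -43*10 = -430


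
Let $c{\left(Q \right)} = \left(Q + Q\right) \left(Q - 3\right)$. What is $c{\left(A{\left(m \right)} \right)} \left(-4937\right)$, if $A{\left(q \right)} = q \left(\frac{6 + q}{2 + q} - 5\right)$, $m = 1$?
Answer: $- \frac{1342864}{9} \approx -1.4921 \cdot 10^{5}$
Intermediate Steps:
$A{\left(q \right)} = q \left(-5 + \frac{6 + q}{2 + q}\right)$ ($A{\left(q \right)} = q \left(\frac{6 + q}{2 + q} - 5\right) = q \left(-5 + \frac{6 + q}{2 + q}\right)$)
$c{\left(Q \right)} = 2 Q \left(-3 + Q\right)$
$c{\left(A{\left(m \right)} \right)} \left(-4937\right) = 2 \left(\left(-4\right) 1 \frac{1}{2 + 1} \left(1 + 1\right)\right) \left(-3 - \frac{4 \left(1 + 1\right)}{2 + 1}\right) \left(-4937\right) = 2 \left(\left(-4\right) 1 \cdot \frac{1}{3} \cdot 2\right) \left(-3 - 4 \cdot \frac{1}{3} \cdot 2\right) \left(-4937\right) = 2 \left(- \frac{8}{3}\right) \left(-3 - \frac{8}{3}\right) \left(-4937\right) = 2 \left(- \frac{8}{3}\right) \left(- \frac{17}{3}\right) \left(-4937\right) = \frac{272}{9} \left(-4937\right) = - \frac{1342864}{9}$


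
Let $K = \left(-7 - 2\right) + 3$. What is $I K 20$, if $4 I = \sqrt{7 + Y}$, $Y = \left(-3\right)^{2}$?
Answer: $-120$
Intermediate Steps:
$Y = 9$
$I = 1$ ($I = \frac{\sqrt{7 + 9}}{4} = \frac{\sqrt{16}}{4} = \frac{1}{4} \cdot 4 = 1$)
$K = -6$ ($K = -9 + 3 = -6$)
$I K 20 = 1 \left(-6\right) 20 = \left(-6\right) 20 = -120$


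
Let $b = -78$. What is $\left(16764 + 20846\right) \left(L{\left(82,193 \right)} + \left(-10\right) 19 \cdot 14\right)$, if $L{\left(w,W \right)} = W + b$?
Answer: $-95717450$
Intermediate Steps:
$L{\left(w,W \right)} = -78 + W$ ($L{\left(w,W \right)} = W - 78 = -78 + W$)
$\left(16764 + 20846\right) \left(L{\left(82,193 \right)} + \left(-10\right) 19 \cdot 14\right) = \left(16764 + 20846\right) \left(\left(-78 + 193\right) + \left(-10\right) 19 \cdot 14\right) = 37610 \left(115 - 2660\right) = 37610 \left(-2545\right) = -95717450$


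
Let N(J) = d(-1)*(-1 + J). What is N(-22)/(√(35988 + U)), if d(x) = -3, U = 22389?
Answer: 23*√58377/19459 ≈ 0.28558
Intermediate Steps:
N(J) = 3 - 3*J (N(J) = -3*(-1 + J) = 3 - 3*J)
N(-22)/(√(35988 + U)) = (3 - 3*(-22))/(√(35988 + 22389)) = (3 + 66)/(√58377) = 69*(√58377/58377) = 23*√58377/19459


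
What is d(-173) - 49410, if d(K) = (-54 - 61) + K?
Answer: -49698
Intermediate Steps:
d(K) = -115 + K
d(-173) - 49410 = (-115 - 173) - 49410 = -288 - 49410 = -49698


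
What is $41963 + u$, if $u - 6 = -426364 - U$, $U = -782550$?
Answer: $398155$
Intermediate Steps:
$u = 356192$ ($u = 6 - -356186 = 6 + \left(-426364 + 782550\right) = 6 + 356186 = 356192$)
$41963 + u = 41963 + 356192 = 398155$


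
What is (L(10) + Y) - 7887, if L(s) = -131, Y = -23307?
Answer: -31325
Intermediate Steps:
(L(10) + Y) - 7887 = (-131 - 23307) - 7887 = -23438 - 7887 = -31325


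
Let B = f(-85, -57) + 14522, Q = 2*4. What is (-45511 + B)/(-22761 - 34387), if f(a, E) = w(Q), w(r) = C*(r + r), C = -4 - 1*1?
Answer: 31069/57148 ≈ 0.54366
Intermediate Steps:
Q = 8
C = -5 (C = -4 - 1 = -5)
w(r) = -10*r (w(r) = -5*(r + r) = -10*r)
f(a, E) = -80 (f(a, E) = -10*8 = -80)
B = 14442 (B = -80 + 14522 = 14442)
(-45511 + B)/(-22761 - 34387) = (-45511 + 14442)/(-22761 - 34387) = -31069/(-57148) = -31069*(-1/57148) = 31069/57148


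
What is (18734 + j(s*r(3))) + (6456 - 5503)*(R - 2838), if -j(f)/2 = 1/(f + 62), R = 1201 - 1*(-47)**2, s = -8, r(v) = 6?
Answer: -25525529/7 ≈ -3.6465e+6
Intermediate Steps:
R = -1008 (R = 1201 - 1*2209 = 1201 - 2209 = -1008)
j(f) = -2/(62 + f) (j(f) = -2/(f + 62) = -2/(62 + f))
(18734 + j(s*r(3))) + (6456 - 5503)*(R - 2838) = (18734 - 2/(62 - 8*6)) + (6456 - 5503)*(-1008 - 2838) = (18734 - 2/(62 - 48)) + 953*(-3846) = (18734 - 2/14) - 3665238 = (18734 - 2*1/14) - 3665238 = (18734 - 1/7) - 3665238 = 131137/7 - 3665238 = -25525529/7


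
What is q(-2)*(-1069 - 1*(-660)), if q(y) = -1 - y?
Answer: -409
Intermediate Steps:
q(-2)*(-1069 - 1*(-660)) = (-1 - 1*(-2))*(-1069 - 1*(-660)) = (-1 + 2)*(-1069 + 660) = 1*(-409) = -409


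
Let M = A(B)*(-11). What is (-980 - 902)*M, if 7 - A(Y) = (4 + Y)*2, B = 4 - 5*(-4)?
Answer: -1014398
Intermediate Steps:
B = 24 (B = 4 + 20 = 24)
A(Y) = -1 - 2*Y (A(Y) = 7 - (4 + Y)*2 = 7 - (8 + 2*Y) = 7 + (-8 - 2*Y) = -1 - 2*Y)
M = 539 (M = (-1 - 2*24)*(-11) = (-1 - 48)*(-11) = -49*(-11) = 539)
(-980 - 902)*M = (-980 - 902)*539 = -1882*539 = -1014398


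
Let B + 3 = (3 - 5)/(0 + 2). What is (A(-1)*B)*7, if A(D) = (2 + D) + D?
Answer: 0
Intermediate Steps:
A(D) = 2 + 2*D
B = -4 (B = -3 + (3 - 5)/(0 + 2) = -3 - 2/2 = -3 - 2*1/2 = -3 - 1 = -4)
(A(-1)*B)*7 = ((2 + 2*(-1))*(-4))*7 = ((2 - 2)*(-4))*7 = (0*(-4))*7 = 0*7 = 0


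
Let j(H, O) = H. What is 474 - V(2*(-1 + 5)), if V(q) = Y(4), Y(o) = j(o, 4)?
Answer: 470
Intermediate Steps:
Y(o) = o
V(q) = 4
474 - V(2*(-1 + 5)) = 474 - 1*4 = 474 - 4 = 470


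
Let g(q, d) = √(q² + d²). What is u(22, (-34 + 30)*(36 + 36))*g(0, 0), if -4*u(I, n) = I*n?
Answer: 0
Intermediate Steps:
u(I, n) = -I*n/4
g(q, d) = √(d² + q²)
u(22, (-34 + 30)*(36 + 36))*g(0, 0) = (-¼*22*(-34 + 30)*(36 + 36))*√(0² + 0²) = (-¼*22*(-4*72))*√(0 + 0) = (-¼*22*(-288))*√0 = 1584*0 = 0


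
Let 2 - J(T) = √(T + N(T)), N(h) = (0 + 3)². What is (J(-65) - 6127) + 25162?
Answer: 19037 - 2*I*√14 ≈ 19037.0 - 7.4833*I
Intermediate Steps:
N(h) = 9 (N(h) = 3² = 9)
J(T) = 2 - √(9 + T) (J(T) = 2 - √(T + 9) = 2 - √(9 + T))
(J(-65) - 6127) + 25162 = ((2 - √(9 - 65)) - 6127) + 25162 = ((2 - √(-56)) - 6127) + 25162 = ((2 - 2*I*√14) - 6127) + 25162 = (-6125 - 2*I*√14) + 25162 = 19037 - 2*I*√14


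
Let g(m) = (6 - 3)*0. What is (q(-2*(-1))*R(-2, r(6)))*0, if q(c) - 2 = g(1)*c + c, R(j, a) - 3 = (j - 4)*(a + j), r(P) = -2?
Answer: 0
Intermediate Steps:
g(m) = 0 (g(m) = 3*0 = 0)
R(j, a) = 3 + (-4 + j)*(a + j) (R(j, a) = 3 + (j - 4)*(a + j) = 3 + (-4 + j)*(a + j))
q(c) = 2 + c (q(c) = 2 + (0*c + c) = 2 + (0 + c) = 2 + c)
(q(-2*(-1))*R(-2, r(6)))*0 = ((2 - 2*(-1))*(3 + (-2)² - 4*(-2) - 4*(-2) - 2*(-2)))*0 = ((2 + 2)*(3 + 4 + 8 + 8 + 4))*0 = (4*27)*0 = 108*0 = 0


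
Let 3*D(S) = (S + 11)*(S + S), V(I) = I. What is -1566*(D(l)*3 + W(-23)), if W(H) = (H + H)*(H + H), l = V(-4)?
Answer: -3225960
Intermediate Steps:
l = -4
D(S) = 2*S*(11 + S)/3 (D(S) = ((S + 11)*(S + S))/3 = ((11 + S)*(2*S))/3 = (2*S*(11 + S))/3 = 2*S*(11 + S)/3)
W(H) = 4*H² (W(H) = (2*H)*(2*H) = 4*H²)
-1566*(D(l)*3 + W(-23)) = -1566*(((⅔)*(-4)*(11 - 4))*3 + 4*(-23)²) = -1566*(((⅔)*(-4)*7)*3 + 4*529) = -1566*(-56/3*3 + 2116) = -1566*(-56 + 2116) = -1566*2060 = -3225960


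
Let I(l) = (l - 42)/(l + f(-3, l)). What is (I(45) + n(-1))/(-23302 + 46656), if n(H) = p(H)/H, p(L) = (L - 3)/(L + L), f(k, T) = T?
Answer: -59/700620 ≈ -8.4211e-5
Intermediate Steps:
p(L) = (-3 + L)/(2*L) (p(L) = (-3 + L)/((2*L)) = (-3 + L)*(1/(2*L)) = (-3 + L)/(2*L))
I(l) = (-42 + l)/(2*l) (I(l) = (l - 42)/(l + l) = (-42 + l)/((2*l)) = (-42 + l)*(1/(2*l)) = (-42 + l)/(2*l))
n(H) = (-3 + H)/(2*H**2) (n(H) = ((-3 + H)/(2*H))/H = (-3 + H)/(2*H**2))
(I(45) + n(-1))/(-23302 + 46656) = ((1/2)*(-42 + 45)/45 + (1/2)*(-3 - 1)/(-1)**2)/(-23302 + 46656) = ((1/2)*(1/45)*3 + (1/2)*1*(-4))/23354 = (1/30 - 2)*(1/23354) = -59/30*1/23354 = -59/700620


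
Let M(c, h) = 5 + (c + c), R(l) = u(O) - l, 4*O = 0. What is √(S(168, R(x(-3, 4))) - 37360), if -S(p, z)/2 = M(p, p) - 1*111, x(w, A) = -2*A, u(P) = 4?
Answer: 2*I*√9455 ≈ 194.47*I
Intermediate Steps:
O = 0 (O = (¼)*0 = 0)
R(l) = 4 - l
M(c, h) = 5 + 2*c
S(p, z) = 212 - 4*p (S(p, z) = -2*((5 + 2*p) - 1*111) = -2*((5 + 2*p) - 111) = -2*(-106 + 2*p) = 212 - 4*p)
√(S(168, R(x(-3, 4))) - 37360) = √((212 - 4*168) - 37360) = √((212 - 672) - 37360) = √(-460 - 37360) = √(-37820) = 2*I*√9455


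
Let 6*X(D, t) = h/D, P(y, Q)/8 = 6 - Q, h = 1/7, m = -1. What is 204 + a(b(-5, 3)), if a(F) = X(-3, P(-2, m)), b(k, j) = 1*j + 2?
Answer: 25703/126 ≈ 203.99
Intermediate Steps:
h = ⅐ ≈ 0.14286
b(k, j) = 2 + j (b(k, j) = j + 2 = 2 + j)
P(y, Q) = 48 - 8*Q (P(y, Q) = 8*(6 - Q) = 48 - 8*Q)
X(D, t) = 1/(42*D) (X(D, t) = (1/(7*D))/6 = 1/(42*D))
a(F) = -1/126 (a(F) = (1/42)/(-3) = (1/42)*(-⅓) = -1/126)
204 + a(b(-5, 3)) = 204 - 1/126 = 25703/126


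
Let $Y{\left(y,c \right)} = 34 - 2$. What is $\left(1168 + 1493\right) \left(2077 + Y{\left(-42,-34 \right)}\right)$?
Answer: $5612049$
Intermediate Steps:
$Y{\left(y,c \right)} = 32$ ($Y{\left(y,c \right)} = 34 - 2 = 32$)
$\left(1168 + 1493\right) \left(2077 + Y{\left(-42,-34 \right)}\right) = \left(1168 + 1493\right) \left(2077 + 32\right) = 2661 \cdot 2109 = 5612049$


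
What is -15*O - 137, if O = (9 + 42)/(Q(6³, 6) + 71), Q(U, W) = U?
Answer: -40084/287 ≈ -139.67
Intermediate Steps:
O = 51/287 (O = (9 + 42)/(6³ + 71) = 51/(216 + 71) = 51/287 ≈ 0.17770)
-15*O - 137 = -15*51/287 - 137 = -765/287 - 137 = -40084/287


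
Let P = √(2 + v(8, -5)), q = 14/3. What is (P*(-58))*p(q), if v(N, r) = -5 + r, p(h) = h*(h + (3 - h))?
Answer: -1624*I*√2 ≈ -2296.7*I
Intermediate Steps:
q = 14/3 (q = 14*(⅓) = 14/3 ≈ 4.6667)
p(h) = 3*h (p(h) = h*3 = 3*h)
P = 2*I*√2 (P = √(2 + (-5 - 5)) = √(2 - 10) = √(-8) = 2*I*√2 ≈ 2.8284*I)
(P*(-58))*p(q) = ((2*I*√2)*(-58))*(3*(14/3)) = -116*I*√2*14 = -1624*I*√2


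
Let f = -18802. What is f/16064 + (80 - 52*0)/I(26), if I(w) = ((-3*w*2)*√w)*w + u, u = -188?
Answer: -251289518607/214702484384 - 20280*√26/26730887 ≈ -1.1743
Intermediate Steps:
I(w) = -188 - 6*w^(5/2) (I(w) = ((-3*w*2)*√w)*w - 188 = ((-6*w)*√w)*w - 188 = (-6*w^(3/2))*w - 188 = -6*w^(5/2) - 188 = -188 - 6*w^(5/2))
f/16064 + (80 - 52*0)/I(26) = -18802/16064 + (80 - 52*0)/(-188 - 4056*√26) = -18802*1/16064 + (80 + 0)/(-188 - 4056*√26) = -9401/8032 + 80/(-188 - 4056*√26)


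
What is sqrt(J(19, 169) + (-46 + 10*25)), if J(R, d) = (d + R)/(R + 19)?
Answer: sqrt(75430)/19 ≈ 14.455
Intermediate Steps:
J(R, d) = (R + d)/(19 + R)
sqrt(J(19, 169) + (-46 + 10*25)) = sqrt((19 + 169)/(19 + 19) + (-46 + 10*25)) = sqrt(188/38 + (-46 + 250)) = sqrt((1/38)*188 + 204) = sqrt(94/19 + 204) = sqrt(3970/19) = sqrt(75430)/19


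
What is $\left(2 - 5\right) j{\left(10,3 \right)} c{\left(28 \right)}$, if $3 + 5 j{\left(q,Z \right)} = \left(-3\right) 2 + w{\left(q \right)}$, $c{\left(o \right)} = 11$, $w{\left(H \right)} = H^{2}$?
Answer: $- \frac{3003}{5} \approx -600.6$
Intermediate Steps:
$j{\left(q,Z \right)} = - \frac{9}{5} + \frac{q^{2}}{5}$ ($j{\left(q,Z \right)} = - \frac{3}{5} + \frac{\left(-3\right) 2 + q^{2}}{5} = - \frac{3}{5} + \frac{-6 + q^{2}}{5} = - \frac{3}{5} + \left(- \frac{6}{5} + \frac{q^{2}}{5}\right) = - \frac{9}{5} + \frac{q^{2}}{5}$)
$\left(2 - 5\right) j{\left(10,3 \right)} c{\left(28 \right)} = \left(2 - 5\right) \left(- \frac{9}{5} + \frac{10^{2}}{5}\right) 11 = - 3 \left(- \frac{9}{5} + \frac{1}{5} \cdot 100\right) 11 = - 3 \left(- \frac{9}{5} + 20\right) 11 = \left(-3\right) \frac{91}{5} \cdot 11 = \left(- \frac{273}{5}\right) 11 = - \frac{3003}{5}$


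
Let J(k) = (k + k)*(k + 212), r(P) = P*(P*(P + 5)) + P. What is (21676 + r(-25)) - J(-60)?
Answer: 27391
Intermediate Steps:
r(P) = P + P²*(5 + P) (r(P) = P*(P*(5 + P)) + P = P²*(5 + P) + P = P + P²*(5 + P))
J(k) = 2*k*(212 + k) (J(k) = (2*k)*(212 + k) = 2*k*(212 + k))
(21676 + r(-25)) - J(-60) = (21676 - 25*(1 + (-25)² + 5*(-25))) - 2*(-60)*(212 - 60) = (21676 - 25*(1 + 625 - 125)) - 2*(-60)*152 = (21676 - 25*501) - 1*(-18240) = (21676 - 12525) + 18240 = 9151 + 18240 = 27391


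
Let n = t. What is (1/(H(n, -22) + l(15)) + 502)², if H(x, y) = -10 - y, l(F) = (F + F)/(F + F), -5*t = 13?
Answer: 42601729/169 ≈ 2.5208e+5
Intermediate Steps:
t = -13/5 (t = -⅕*13 = -13/5 ≈ -2.6000)
l(F) = 1 (l(F) = (2*F)/((2*F)) = (2*F)*(1/(2*F)) = 1)
n = -13/5 ≈ -2.6000
(1/(H(n, -22) + l(15)) + 502)² = (1/((-10 - 1*(-22)) + 1) + 502)² = (1/((-10 + 22) + 1) + 502)² = (1/(12 + 1) + 502)² = (1/13 + 502)² = (6527/13)² = 42601729/169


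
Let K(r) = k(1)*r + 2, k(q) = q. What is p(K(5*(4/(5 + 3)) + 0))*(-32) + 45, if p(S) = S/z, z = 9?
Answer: 29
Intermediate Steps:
K(r) = 2 + r (K(r) = 1*r + 2 = r + 2 = 2 + r)
p(S) = S/9
p(K(5*(4/(5 + 3)) + 0))*(-32) + 45 = ((2 + (5*(4/(5 + 3)) + 0))/9)*(-32) + 45 = ((2 + (5*(4/8) + 0))/9)*(-32) + 45 = ((2 + (5*(4*(⅛)) + 0))/9)*(-32) + 45 = ((2 + (5*(½) + 0))/9)*(-32) + 45 = ((2 + (5/2 + 0))/9)*(-32) + 45 = ((2 + 5/2)/9)*(-32) + 45 = ((⅑)*(9/2))*(-32) + 45 = (½)*(-32) + 45 = -16 + 45 = 29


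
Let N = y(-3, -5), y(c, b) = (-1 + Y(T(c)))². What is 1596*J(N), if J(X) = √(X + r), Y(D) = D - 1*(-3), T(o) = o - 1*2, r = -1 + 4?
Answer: 3192*√3 ≈ 5528.7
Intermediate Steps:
r = 3
T(o) = -2 + o (T(o) = o - 2 = -2 + o)
Y(D) = 3 + D (Y(D) = D + 3 = 3 + D)
y(c, b) = c² (y(c, b) = (-1 + (3 + (-2 + c)))² = (-1 + (1 + c))² = c²)
N = 9 (N = (-3)² = 9)
J(X) = √(3 + X) (J(X) = √(X + 3) = √(3 + X))
1596*J(N) = 1596*√(3 + 9) = 1596*√12 = 1596*(2*√3) = 3192*√3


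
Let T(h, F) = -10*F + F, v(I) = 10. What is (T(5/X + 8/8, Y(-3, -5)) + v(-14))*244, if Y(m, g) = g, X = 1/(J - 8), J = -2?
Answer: 13420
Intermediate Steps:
X = -⅒ (X = 1/(-2 - 8) = 1/(-10) = -⅒ ≈ -0.10000)
T(h, F) = -9*F
(T(5/X + 8/8, Y(-3, -5)) + v(-14))*244 = (-9*(-5) + 10)*244 = (45 + 10)*244 = 55*244 = 13420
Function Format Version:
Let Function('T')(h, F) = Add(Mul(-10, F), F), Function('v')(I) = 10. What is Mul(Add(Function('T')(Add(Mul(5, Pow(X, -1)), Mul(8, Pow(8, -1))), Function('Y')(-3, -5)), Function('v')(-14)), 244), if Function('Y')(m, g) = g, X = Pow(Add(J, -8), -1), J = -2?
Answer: 13420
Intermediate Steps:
X = Rational(-1, 10) (X = Pow(Add(-2, -8), -1) = Pow(-10, -1) = Rational(-1, 10) ≈ -0.10000)
Function('T')(h, F) = Mul(-9, F)
Mul(Add(Function('T')(Add(Mul(5, Pow(X, -1)), Mul(8, Pow(8, -1))), Function('Y')(-3, -5)), Function('v')(-14)), 244) = Mul(Add(Mul(-9, -5), 10), 244) = Mul(Add(45, 10), 244) = Mul(55, 244) = 13420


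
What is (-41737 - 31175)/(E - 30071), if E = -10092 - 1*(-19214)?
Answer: 24304/6983 ≈ 3.4805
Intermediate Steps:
E = 9122 (E = -10092 + 19214 = 9122)
(-41737 - 31175)/(E - 30071) = (-41737 - 31175)/(9122 - 30071) = -72912/(-20949) = -72912*(-1/20949) = 24304/6983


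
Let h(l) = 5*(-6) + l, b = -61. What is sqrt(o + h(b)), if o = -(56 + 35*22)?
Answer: I*sqrt(917) ≈ 30.282*I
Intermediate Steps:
h(l) = -30 + l
o = -826 (o = -(56 + 770) = -1*826 = -826)
sqrt(o + h(b)) = sqrt(-826 + (-30 - 61)) = sqrt(-826 - 91) = sqrt(-917) = I*sqrt(917)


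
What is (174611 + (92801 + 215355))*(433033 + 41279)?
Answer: 228982181304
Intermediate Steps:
(174611 + (92801 + 215355))*(433033 + 41279) = (174611 + 308156)*474312 = 482767*474312 = 228982181304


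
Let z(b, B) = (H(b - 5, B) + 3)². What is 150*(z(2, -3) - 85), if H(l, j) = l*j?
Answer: 8850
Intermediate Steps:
H(l, j) = j*l
z(b, B) = (3 + B*(-5 + b))² (z(b, B) = (B*(b - 5) + 3)² = (B*(-5 + b) + 3)² = (3 + B*(-5 + b))²)
150*(z(2, -3) - 85) = 150*((3 - 3*(-5 + 2))² - 85) = 150*((3 - 3*(-3))² - 85) = 150*((3 + 9)² - 85) = 150*(12² - 85) = 150*(144 - 85) = 150*59 = 8850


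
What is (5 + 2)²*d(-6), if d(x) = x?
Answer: -294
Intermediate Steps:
(5 + 2)²*d(-6) = (5 + 2)²*(-6) = 7²*(-6) = 49*(-6) = -294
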